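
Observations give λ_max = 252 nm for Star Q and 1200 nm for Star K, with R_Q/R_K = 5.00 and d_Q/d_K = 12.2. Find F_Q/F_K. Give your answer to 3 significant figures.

Wien's law: T_Q/T_K = λ_K/λ_Q = 1200/252 = 4.762.
L_Q/L_K = (R_Q/R_K)²(T_Q/T_K)⁴ = (5.00)²(4.762)⁴ = 1.285×10^4.
F_Q/F_K = (L_Q/L_K)/(d_Q/d_K)² = 1.285×10^4/(12.2)² = 86.37.

86.4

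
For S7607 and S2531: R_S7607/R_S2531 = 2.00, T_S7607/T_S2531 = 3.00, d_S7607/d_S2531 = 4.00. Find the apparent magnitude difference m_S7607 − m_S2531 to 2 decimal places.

L_S7607/L_S2531 = (2.00)²(3.00)⁴ = 324.0.
F_S7607/F_S2531 = (L_S7607/L_S2531)/(d_S7607/d_S2531)² = 324.0/16.00 = 20.25.
m_S7607 − m_S2531 = −2.5 log₁₀(20.25) = -3.27.

-3.27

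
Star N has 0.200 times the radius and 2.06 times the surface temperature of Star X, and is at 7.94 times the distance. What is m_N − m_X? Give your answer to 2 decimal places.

L_N/L_X = (0.200)²(2.06)⁴ = 0.7203.
F_N/F_X = (L_N/L_X)/(d_N/d_X)² = 0.7203/63.04 = 0.01143.
m_N − m_X = −2.5 log₁₀(0.01143) = 4.86.

4.86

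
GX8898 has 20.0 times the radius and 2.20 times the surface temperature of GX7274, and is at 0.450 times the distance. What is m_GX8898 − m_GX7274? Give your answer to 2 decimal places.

-11.66

L_GX8898/L_GX7274 = (20.0)²(2.20)⁴ = 9370.
F_GX8898/F_GX7274 = (L_GX8898/L_GX7274)/(d_GX8898/d_GX7274)² = 9370/0.2025 = 4.627×10^4.
m_GX8898 − m_GX7274 = −2.5 log₁₀(4.627×10^4) = -11.66.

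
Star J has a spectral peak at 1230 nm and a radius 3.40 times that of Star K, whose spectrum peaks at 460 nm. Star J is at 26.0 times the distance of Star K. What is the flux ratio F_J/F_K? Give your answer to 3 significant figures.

Wien's law: T_J/T_K = λ_K/λ_J = 460/1230 = 0.3740.
L_J/L_K = (R_J/R_K)²(T_J/T_K)⁴ = (3.40)²(0.3740)⁴ = 0.2261.
F_J/F_K = (L_J/L_K)/(d_J/d_K)² = 0.2261/(26.0)² = 3.345×10^-4.

3.35×10^-4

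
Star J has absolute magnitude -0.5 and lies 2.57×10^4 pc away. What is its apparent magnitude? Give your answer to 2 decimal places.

16.55

m = M + 5 log₁₀(d/10 pc) = -0.5 + 5 log₁₀(2.57×10^4/10)
  = -0.5 + 5 × 3.410 = -0.5 + 17.05 = 16.55.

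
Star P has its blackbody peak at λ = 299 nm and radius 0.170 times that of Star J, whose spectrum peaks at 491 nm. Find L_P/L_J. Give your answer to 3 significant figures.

0.210

Wien's law gives T ∝ 1/λ_max, so T_P/T_J = λ_J/λ_P = 491/299 = 1.642.
Then L ∝ R²T⁴ gives L_P/L_J = (0.170)² × (1.642)⁴ = 0.02890 × 7.272 = 0.2102.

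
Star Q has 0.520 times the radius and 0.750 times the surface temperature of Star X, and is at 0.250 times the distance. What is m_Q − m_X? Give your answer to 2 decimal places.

-0.34

L_Q/L_X = (0.520)²(0.750)⁴ = 0.08556.
F_Q/F_X = (L_Q/L_X)/(d_Q/d_X)² = 0.08556/0.06250 = 1.369.
m_Q − m_X = −2.5 log₁₀(1.369) = -0.34.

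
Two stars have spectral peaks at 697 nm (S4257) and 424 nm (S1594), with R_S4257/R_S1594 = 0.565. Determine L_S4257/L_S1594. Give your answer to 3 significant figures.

0.0437

Wien's law gives T ∝ 1/λ_max, so T_S4257/T_S1594 = λ_S1594/λ_S4257 = 424/697 = 0.6083.
Then L ∝ R²T⁴ gives L_S4257/L_S1594 = (0.565)² × (0.6083)⁴ = 0.3192 × 0.1369 = 0.04371.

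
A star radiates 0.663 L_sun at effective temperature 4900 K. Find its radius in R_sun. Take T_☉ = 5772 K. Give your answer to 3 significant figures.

1.13 R_sun

R/R_☉ = √(L/L_☉) / (T/T_☉)² = √(0.663) / (0.8489)²
       = 0.8142 / 0.7207 = 1.130.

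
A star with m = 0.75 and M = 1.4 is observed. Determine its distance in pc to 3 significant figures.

7.41 pc

m − M = 5 log₁₀(d/10 pc)
0.75 − (1.4) = -0.65 = 5 log₁₀(d/10)
d = 10 × 10^(-0.65/5) = 10 × 10^-0.130 = 7.413 pc.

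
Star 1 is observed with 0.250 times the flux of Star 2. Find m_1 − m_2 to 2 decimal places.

1.51

m_1 − m_2 = −2.5 log₁₀(F_1/F_2) = −2.5 log₁₀(0.250) = −2.5 × (-0.602) = 1.505.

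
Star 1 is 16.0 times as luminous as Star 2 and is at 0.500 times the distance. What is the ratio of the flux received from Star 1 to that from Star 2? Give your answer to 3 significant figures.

64.0

F = L/(4πd²), so F_1/F_2 = (L_1/L_2) / (d_1/d_2)²
= 16.0 / (0.500)² = 16.0 / 0.2500 = 64.00.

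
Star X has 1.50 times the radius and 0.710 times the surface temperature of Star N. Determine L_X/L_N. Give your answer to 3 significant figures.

From the Stefan–Boltzmann law, L ∝ R²T⁴, so
L_X/L_N = (R_X/R_N)² (T_X/T_N)⁴ = (1.50)² × (0.710)⁴ = 2.250 × 0.2541 = 0.5718.

0.572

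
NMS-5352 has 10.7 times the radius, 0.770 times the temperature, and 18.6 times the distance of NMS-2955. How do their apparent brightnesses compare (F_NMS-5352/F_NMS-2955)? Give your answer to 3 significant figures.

0.116

L_NMS-5352/L_NMS-2955 = (R_NMS-5352/R_NMS-2955)²(T_NMS-5352/T_NMS-2955)⁴ = (10.7)² × (0.770)⁴ = 40.25.
F_NMS-5352/F_NMS-2955 = (L_NMS-5352/L_NMS-2955)/(d_NMS-5352/d_NMS-2955)² = 40.25 / (18.6)² = 0.1163.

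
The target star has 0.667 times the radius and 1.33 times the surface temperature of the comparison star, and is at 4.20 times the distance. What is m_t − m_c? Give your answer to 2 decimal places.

2.76

L_t/L_c = (0.667)²(1.33)⁴ = 1.392.
F_t/F_c = (L_t/L_c)/(d_t/d_c)² = 1.392/17.64 = 0.07892.
m_t − m_c = −2.5 log₁₀(0.07892) = 2.76.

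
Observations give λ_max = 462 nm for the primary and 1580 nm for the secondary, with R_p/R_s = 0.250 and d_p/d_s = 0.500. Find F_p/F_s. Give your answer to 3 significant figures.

34.2

Wien's law: T_p/T_s = λ_s/λ_p = 1580/462 = 3.420.
L_p/L_s = (R_p/R_s)²(T_p/T_s)⁴ = (0.250)²(3.420)⁴ = 8.549.
F_p/F_s = (L_p/L_s)/(d_p/d_s)² = 8.549/(0.500)² = 34.20.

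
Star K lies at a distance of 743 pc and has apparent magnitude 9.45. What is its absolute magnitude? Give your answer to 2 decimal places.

M = m − 5 log₁₀(d/10 pc) = 9.45 − 5 log₁₀(743/10)
  = 9.45 − 5 × 1.871 = 9.45 − 9.35 = 0.10.

0.10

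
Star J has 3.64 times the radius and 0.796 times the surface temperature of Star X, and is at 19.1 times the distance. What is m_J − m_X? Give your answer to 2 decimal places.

L_J/L_X = (3.64)²(0.796)⁴ = 5.319.
F_J/F_X = (L_J/L_X)/(d_J/d_X)² = 5.319/364.8 = 0.01458.
m_J − m_X = −2.5 log₁₀(0.01458) = 4.59.

4.59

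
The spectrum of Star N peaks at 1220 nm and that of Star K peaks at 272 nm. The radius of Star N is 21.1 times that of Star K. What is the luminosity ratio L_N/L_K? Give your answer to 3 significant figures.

Wien's law gives T ∝ 1/λ_max, so T_N/T_K = λ_K/λ_N = 272/1220 = 0.2230.
Then L ∝ R²T⁴ gives L_N/L_K = (21.1)² × (0.2230)⁴ = 445.2 × 0.002471 = 1.100.

1.10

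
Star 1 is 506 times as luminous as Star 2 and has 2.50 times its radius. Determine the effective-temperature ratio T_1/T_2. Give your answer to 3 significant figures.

3.00

L ∝ R²T⁴ gives T ∝ (L/R²)^(1/4), so
T_1/T_2 = (506 / 2.50²)^(1/4) = (80.96)^(1/4) = 3.000.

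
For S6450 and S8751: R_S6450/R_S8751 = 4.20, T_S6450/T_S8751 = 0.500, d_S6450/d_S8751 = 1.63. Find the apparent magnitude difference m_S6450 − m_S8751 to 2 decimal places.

0.95

L_S6450/L_S8751 = (4.20)²(0.500)⁴ = 1.103.
F_S6450/F_S8751 = (L_S6450/L_S8751)/(d_S6450/d_S8751)² = 1.103/2.657 = 0.4150.
m_S6450 − m_S8751 = −2.5 log₁₀(0.4150) = 0.95.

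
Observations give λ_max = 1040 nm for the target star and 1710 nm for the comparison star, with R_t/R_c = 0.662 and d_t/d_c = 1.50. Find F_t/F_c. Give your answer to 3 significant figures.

Wien's law: T_t/T_c = λ_c/λ_t = 1710/1040 = 1.644.
L_t/L_c = (R_t/R_c)²(T_t/T_c)⁴ = (0.662)²(1.644)⁴ = 3.203.
F_t/F_c = (L_t/L_c)/(d_t/d_c)² = 3.203/(1.50)² = 1.424.

1.42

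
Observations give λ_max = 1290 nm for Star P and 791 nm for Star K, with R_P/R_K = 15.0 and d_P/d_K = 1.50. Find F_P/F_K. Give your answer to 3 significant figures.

14.1

Wien's law: T_P/T_K = λ_K/λ_P = 791/1290 = 0.6132.
L_P/L_K = (R_P/R_K)²(T_P/T_K)⁴ = (15.0)²(0.6132)⁴ = 31.81.
F_P/F_K = (L_P/L_K)/(d_P/d_K)² = 31.81/(1.50)² = 14.14.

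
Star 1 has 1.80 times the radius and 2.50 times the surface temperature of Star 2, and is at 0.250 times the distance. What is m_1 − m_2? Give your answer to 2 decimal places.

L_1/L_2 = (1.80)²(2.50)⁴ = 126.6.
F_1/F_2 = (L_1/L_2)/(d_1/d_2)² = 126.6/0.06250 = 2025.
m_1 − m_2 = −2.5 log₁₀(2025) = -8.27.

-8.27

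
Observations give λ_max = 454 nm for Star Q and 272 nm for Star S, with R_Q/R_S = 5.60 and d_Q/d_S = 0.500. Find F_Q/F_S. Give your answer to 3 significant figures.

Wien's law: T_Q/T_S = λ_S/λ_Q = 272/454 = 0.5991.
L_Q/L_S = (R_Q/R_S)²(T_Q/T_S)⁴ = (5.60)²(0.5991)⁴ = 4.040.
F_Q/F_S = (L_Q/L_S)/(d_Q/d_S)² = 4.040/(0.500)² = 16.16.

16.2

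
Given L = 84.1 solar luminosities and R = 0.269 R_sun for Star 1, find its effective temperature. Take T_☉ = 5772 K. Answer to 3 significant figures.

T/T_☉ = (L/L_☉)^(1/4) / (R/R_☉)^(1/2)
T = 5772 × (84.1)^(1/4) / √(0.269) = 5772 × 3.028 / 0.5187 = 3.370×10^4 K.

3.37×10^4 K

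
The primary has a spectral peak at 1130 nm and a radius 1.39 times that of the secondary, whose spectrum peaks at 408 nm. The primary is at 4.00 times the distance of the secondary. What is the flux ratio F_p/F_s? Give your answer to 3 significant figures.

0.00205

Wien's law: T_p/T_s = λ_s/λ_p = 408/1130 = 0.3611.
L_p/L_s = (R_p/R_s)²(T_p/T_s)⁴ = (1.39)²(0.3611)⁴ = 0.03284.
F_p/F_s = (L_p/L_s)/(d_p/d_s)² = 0.03284/(4.00)² = 0.002052.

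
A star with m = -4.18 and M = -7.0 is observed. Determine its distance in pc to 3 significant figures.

36.6 pc

m − M = 5 log₁₀(d/10 pc)
-4.18 − (-7.0) = 2.82 = 5 log₁₀(d/10)
d = 10 × 10^(2.82/5) = 10 × 10^0.564 = 36.64 pc.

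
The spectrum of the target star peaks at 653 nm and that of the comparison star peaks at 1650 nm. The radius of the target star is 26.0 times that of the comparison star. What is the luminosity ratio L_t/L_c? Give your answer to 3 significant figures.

Wien's law gives T ∝ 1/λ_max, so T_t/T_c = λ_c/λ_t = 1650/653 = 2.527.
Then L ∝ R²T⁴ gives L_t/L_c = (26.0)² × (2.527)⁴ = 676.0 × 40.76 = 2.756×10^4.

2.76×10^4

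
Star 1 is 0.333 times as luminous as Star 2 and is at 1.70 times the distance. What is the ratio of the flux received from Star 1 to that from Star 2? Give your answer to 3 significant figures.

F = L/(4πd²), so F_1/F_2 = (L_1/L_2) / (d_1/d_2)²
= 0.333 / (1.70)² = 0.333 / 2.890 = 0.1152.

0.115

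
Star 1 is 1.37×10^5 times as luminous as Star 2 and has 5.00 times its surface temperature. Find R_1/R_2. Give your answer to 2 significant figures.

15

L ∝ R²T⁴ gives R ∝ √L / T², so
R_1/R_2 = √(1.37×10^5) / (5.00)² = 370.1 / 25.00 = 14.81.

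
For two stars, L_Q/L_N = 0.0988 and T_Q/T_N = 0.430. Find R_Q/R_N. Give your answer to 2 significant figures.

1.7

L ∝ R²T⁴ gives R ∝ √L / T², so
R_Q/R_N = √(0.0988) / (0.430)² = 0.3143 / 0.1849 = 1.700.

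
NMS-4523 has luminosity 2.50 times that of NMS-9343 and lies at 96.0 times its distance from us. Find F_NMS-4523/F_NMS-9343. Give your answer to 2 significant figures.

2.7×10^-4

F = L/(4πd²), so F_NMS-4523/F_NMS-9343 = (L_NMS-4523/L_NMS-9343) / (d_NMS-4523/d_NMS-9343)²
= 2.50 / (96.0)² = 2.50 / 9216 = 2.713×10^-4.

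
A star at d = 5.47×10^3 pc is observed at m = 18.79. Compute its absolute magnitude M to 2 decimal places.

M = m − 5 log₁₀(d/10 pc) = 18.79 − 5 log₁₀(5.47×10^3/10)
  = 18.79 − 5 × 2.738 = 18.79 − 13.69 = 5.10.

5.10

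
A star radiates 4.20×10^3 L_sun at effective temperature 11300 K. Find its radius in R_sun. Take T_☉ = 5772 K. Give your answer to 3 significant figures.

16.9 R_sun

R/R_☉ = √(L/L_☉) / (T/T_☉)² = √(4.20×10^3) / (1.958)²
       = 64.81 / 3.833 = 16.91.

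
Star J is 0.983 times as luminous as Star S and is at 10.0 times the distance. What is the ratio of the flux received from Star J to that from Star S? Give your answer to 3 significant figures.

0.00983

F = L/(4πd²), so F_J/F_S = (L_J/L_S) / (d_J/d_S)²
= 0.983 / (10.0)² = 0.983 / 100.0 = 0.009830.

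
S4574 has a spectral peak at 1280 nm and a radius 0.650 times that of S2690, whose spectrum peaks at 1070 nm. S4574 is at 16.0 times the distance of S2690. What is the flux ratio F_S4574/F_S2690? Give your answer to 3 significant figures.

Wien's law: T_S4574/T_S2690 = λ_S2690/λ_S4574 = 1070/1280 = 0.8359.
L_S4574/L_S2690 = (R_S4574/R_S2690)²(T_S4574/T_S2690)⁴ = (0.650)²(0.8359)⁴ = 0.2063.
F_S4574/F_S2690 = (L_S4574/L_S2690)/(d_S4574/d_S2690)² = 0.2063/(16.0)² = 8.059×10^-4.

8.06×10^-4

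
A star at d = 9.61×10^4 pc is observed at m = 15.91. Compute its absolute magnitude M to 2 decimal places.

-4.00

M = m − 5 log₁₀(d/10 pc) = 15.91 − 5 log₁₀(9.61×10^4/10)
  = 15.91 − 5 × 3.983 = 15.91 − 19.91 = -4.00.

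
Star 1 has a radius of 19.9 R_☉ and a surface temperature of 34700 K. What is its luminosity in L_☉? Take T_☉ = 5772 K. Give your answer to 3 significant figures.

5.17×10^5 L_☉

L/L_☉ = (R/R_☉)² (T/T_☉)⁴ = (19.9)² × (34700/5772)⁴
       = 396.0 × (6.012)⁴ = 396.0 × 1306 = 5.173×10^5.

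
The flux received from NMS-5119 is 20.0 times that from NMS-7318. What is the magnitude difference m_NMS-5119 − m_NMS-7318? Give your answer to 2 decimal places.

-3.25

m_NMS-5119 − m_NMS-7318 = −2.5 log₁₀(F_NMS-5119/F_NMS-7318) = −2.5 log₁₀(20.0) = −2.5 × (1.301) = -3.253.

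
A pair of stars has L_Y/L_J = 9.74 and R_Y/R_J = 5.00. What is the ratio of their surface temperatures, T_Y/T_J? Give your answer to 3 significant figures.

L ∝ R²T⁴ gives T ∝ (L/R²)^(1/4), so
T_Y/T_J = (9.74 / 5.00²)^(1/4) = (0.3896)^(1/4) = 0.7901.

0.790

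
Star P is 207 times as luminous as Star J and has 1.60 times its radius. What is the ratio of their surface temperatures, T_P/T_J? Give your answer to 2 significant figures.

3.0

L ∝ R²T⁴ gives T ∝ (L/R²)^(1/4), so
T_P/T_J = (207 / 1.60²)^(1/4) = (80.86)^(1/4) = 2.999.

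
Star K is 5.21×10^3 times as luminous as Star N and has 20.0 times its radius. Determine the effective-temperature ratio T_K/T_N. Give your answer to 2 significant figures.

L ∝ R²T⁴ gives T ∝ (L/R²)^(1/4), so
T_K/T_N = (5.21×10^3 / 20.0²)^(1/4) = (13.03)^(1/4) = 1.900.

1.9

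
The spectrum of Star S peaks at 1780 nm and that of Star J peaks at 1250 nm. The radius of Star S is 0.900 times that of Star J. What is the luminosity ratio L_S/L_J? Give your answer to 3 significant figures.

0.197

Wien's law gives T ∝ 1/λ_max, so T_S/T_J = λ_J/λ_S = 1250/1780 = 0.7022.
Then L ∝ R²T⁴ gives L_S/L_J = (0.900)² × (0.7022)⁴ = 0.8100 × 0.2432 = 0.1970.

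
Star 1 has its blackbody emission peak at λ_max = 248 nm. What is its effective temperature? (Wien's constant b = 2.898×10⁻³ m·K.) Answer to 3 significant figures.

T = b/λ_max = 2.898×10⁻³ / (248×10⁻⁹) = 1.169×10^4 K.

1.17×10^4 K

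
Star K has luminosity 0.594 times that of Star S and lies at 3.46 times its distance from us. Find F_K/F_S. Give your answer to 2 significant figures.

0.050

F = L/(4πd²), so F_K/F_S = (L_K/L_S) / (d_K/d_S)²
= 0.594 / (3.46)² = 0.594 / 11.97 = 0.04962.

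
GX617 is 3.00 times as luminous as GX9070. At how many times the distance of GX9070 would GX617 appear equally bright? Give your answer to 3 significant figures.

Equal flux requires L_GX617/d_GX617² = L_GX9070/d_GX9070², so d_GX617/d_GX9070 = √(L_GX617/L_GX9070)
= √(3.00) = 1.732.

1.73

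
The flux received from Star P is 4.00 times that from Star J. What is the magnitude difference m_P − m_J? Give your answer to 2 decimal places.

m_P − m_J = −2.5 log₁₀(F_P/F_J) = −2.5 log₁₀(4.00) = −2.5 × (0.602) = -1.505.

-1.51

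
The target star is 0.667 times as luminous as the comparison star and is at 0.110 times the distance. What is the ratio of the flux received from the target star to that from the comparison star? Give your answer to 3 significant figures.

55.1

F = L/(4πd²), so F_t/F_c = (L_t/L_c) / (d_t/d_c)²
= 0.667 / (0.110)² = 0.667 / 0.01210 = 55.12.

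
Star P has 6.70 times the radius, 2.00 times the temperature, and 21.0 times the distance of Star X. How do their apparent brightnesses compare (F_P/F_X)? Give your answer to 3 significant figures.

1.63

L_P/L_X = (R_P/R_X)²(T_P/T_X)⁴ = (6.70)² × (2.00)⁴ = 718.2.
F_P/F_X = (L_P/L_X)/(d_P/d_X)² = 718.2 / (21.0)² = 1.629.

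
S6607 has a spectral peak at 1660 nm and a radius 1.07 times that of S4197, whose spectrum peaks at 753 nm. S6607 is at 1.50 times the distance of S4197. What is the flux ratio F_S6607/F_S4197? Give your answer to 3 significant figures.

0.0215

Wien's law: T_S6607/T_S4197 = λ_S4197/λ_S6607 = 753/1660 = 0.4536.
L_S6607/L_S4197 = (R_S6607/R_S4197)²(T_S6607/T_S4197)⁴ = (1.07)²(0.4536)⁴ = 0.04847.
F_S6607/F_S4197 = (L_S6607/L_S4197)/(d_S6607/d_S4197)² = 0.04847/(1.50)² = 0.02154.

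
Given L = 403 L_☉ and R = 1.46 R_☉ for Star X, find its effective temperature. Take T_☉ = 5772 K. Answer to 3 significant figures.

2.14×10^4 K

T/T_☉ = (L/L_☉)^(1/4) / (R/R_☉)^(1/2)
T = 5772 × (403)^(1/4) / √(1.46) = 5772 × 4.480 / 1.208 = 2.140×10^4 K.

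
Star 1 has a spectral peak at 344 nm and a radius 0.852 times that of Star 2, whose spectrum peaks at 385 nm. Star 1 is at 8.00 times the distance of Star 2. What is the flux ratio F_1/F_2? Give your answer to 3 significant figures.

0.0178

Wien's law: T_1/T_2 = λ_2/λ_1 = 385/344 = 1.119.
L_1/L_2 = (R_1/R_2)²(T_1/T_2)⁴ = (0.852)²(1.119)⁴ = 1.139.
F_1/F_2 = (L_1/L_2)/(d_1/d_2)² = 1.139/(8.00)² = 0.01780.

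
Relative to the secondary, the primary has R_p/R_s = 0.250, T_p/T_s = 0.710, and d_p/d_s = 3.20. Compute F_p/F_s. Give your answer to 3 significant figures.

0.00155

L_p/L_s = (R_p/R_s)²(T_p/T_s)⁴ = (0.250)² × (0.710)⁴ = 0.01588.
F_p/F_s = (L_p/L_s)/(d_p/d_s)² = 0.01588 / (3.20)² = 0.001551.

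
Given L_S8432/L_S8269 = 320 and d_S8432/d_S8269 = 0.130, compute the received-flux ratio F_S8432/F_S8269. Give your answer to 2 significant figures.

F = L/(4πd²), so F_S8432/F_S8269 = (L_S8432/L_S8269) / (d_S8432/d_S8269)²
= 320 / (0.130)² = 320 / 0.01690 = 1.893×10^4.

1.9×10^4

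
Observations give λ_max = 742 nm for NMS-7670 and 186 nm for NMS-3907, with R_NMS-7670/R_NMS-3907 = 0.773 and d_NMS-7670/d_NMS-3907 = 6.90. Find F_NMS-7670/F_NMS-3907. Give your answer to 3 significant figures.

Wien's law: T_NMS-7670/T_NMS-3907 = λ_NMS-3907/λ_NMS-7670 = 186/742 = 0.2507.
L_NMS-7670/L_NMS-3907 = (R_NMS-7670/R_NMS-3907)²(T_NMS-7670/T_NMS-3907)⁴ = (0.773)²(0.2507)⁴ = 0.002359.
F_NMS-7670/F_NMS-3907 = (L_NMS-7670/L_NMS-3907)/(d_NMS-7670/d_NMS-3907)² = 0.002359/(6.90)² = 4.956×10^-5.

4.96×10^-5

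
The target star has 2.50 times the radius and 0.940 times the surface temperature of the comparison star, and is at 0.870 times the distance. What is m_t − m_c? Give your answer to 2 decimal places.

L_t/L_c = (2.50)²(0.940)⁴ = 4.880.
F_t/F_c = (L_t/L_c)/(d_t/d_c)² = 4.880/0.7569 = 6.447.
m_t − m_c = −2.5 log₁₀(6.447) = -2.02.

-2.02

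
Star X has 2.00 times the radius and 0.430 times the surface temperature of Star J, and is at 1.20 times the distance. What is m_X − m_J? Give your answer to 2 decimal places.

L_X/L_J = (2.00)²(0.430)⁴ = 0.1368.
F_X/F_J = (L_X/L_J)/(d_X/d_J)² = 0.1368/1.440 = 0.09497.
m_X − m_J = −2.5 log₁₀(0.09497) = 2.56.

2.56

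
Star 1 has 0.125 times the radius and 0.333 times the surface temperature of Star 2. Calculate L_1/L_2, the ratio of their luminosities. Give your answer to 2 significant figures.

From the Stefan–Boltzmann law, L ∝ R²T⁴, so
L_1/L_2 = (R_1/R_2)² (T_1/T_2)⁴ = (0.125)² × (0.333)⁴ = 0.01562 × 0.01230 = 1.921×10^-4.

1.9×10^-4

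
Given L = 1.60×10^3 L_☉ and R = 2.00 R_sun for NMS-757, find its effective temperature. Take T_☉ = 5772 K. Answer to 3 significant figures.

2.58×10^4 K

T/T_☉ = (L/L_☉)^(1/4) / (R/R_☉)^(1/2)
T = 5772 × (1.60×10^3)^(1/4) / √(2.00) = 5772 × 6.325 / 1.414 = 2.581×10^4 K.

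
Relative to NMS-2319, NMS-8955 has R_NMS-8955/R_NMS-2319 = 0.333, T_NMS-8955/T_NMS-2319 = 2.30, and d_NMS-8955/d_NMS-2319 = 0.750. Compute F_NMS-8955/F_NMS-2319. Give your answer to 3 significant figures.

L_NMS-8955/L_NMS-2319 = (R_NMS-8955/R_NMS-2319)²(T_NMS-8955/T_NMS-2319)⁴ = (0.333)² × (2.30)⁴ = 3.103.
F_NMS-8955/F_NMS-2319 = (L_NMS-8955/L_NMS-2319)/(d_NMS-8955/d_NMS-2319)² = 3.103 / (0.750)² = 5.517.

5.52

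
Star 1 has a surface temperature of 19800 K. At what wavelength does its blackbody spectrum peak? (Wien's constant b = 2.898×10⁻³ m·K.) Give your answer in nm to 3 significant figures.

λ_max = b/T = 2.898×10⁻³ / 19800 = 1.46×10^-7 m = 146.4 nm.

146 nm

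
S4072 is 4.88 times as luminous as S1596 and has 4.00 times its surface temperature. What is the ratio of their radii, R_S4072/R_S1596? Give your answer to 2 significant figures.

0.14

L ∝ R²T⁴ gives R ∝ √L / T², so
R_S4072/R_S1596 = √(4.88) / (4.00)² = 2.209 / 16.00 = 0.1381.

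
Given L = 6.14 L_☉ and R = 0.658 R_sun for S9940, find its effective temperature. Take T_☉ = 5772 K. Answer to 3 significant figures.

T/T_☉ = (L/L_☉)^(1/4) / (R/R_☉)^(1/2)
T = 5772 × (6.14)^(1/4) / √(0.658) = 5772 × 1.574 / 0.8112 = 1.120×10^4 K.

1.12×10^4 K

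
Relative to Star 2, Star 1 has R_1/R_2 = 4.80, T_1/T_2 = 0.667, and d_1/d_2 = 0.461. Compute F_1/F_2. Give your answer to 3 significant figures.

L_1/L_2 = (R_1/R_2)²(T_1/T_2)⁴ = (4.80)² × (0.667)⁴ = 4.560.
F_1/F_2 = (L_1/L_2)/(d_1/d_2)² = 4.560 / (0.461)² = 21.46.

21.5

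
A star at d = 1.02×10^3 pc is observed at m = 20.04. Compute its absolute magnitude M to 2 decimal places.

10.00

M = m − 5 log₁₀(d/10 pc) = 20.04 − 5 log₁₀(1.02×10^3/10)
  = 20.04 − 5 × 2.009 = 20.04 − 10.04 = 10.00.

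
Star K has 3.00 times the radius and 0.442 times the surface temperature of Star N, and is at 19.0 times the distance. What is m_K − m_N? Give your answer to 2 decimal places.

L_K/L_N = (3.00)²(0.442)⁴ = 0.3435.
F_K/F_N = (L_K/L_N)/(d_K/d_N)² = 0.3435/361.0 = 9.515×10^-4.
m_K − m_N = −2.5 log₁₀(9.515×10^-4) = 7.55.

7.55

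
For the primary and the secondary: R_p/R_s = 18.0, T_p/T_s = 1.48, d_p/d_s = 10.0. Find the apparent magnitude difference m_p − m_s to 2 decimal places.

-2.98

L_p/L_s = (18.0)²(1.48)⁴ = 1555.
F_p/F_s = (L_p/L_s)/(d_p/d_s)² = 1555/100.0 = 15.55.
m_p − m_s = −2.5 log₁₀(15.55) = -2.98.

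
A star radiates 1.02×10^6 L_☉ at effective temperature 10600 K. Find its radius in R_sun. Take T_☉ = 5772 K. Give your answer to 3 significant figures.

299 R_sun

R/R_☉ = √(L/L_☉) / (T/T_☉)² = √(1.02×10^6) / (1.836)²
       = 1010 / 3.373 = 299.5.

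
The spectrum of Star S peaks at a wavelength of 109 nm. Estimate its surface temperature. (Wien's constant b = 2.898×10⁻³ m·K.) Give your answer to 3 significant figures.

2.66×10^4 K

T = b/λ_max = 2.898×10⁻³ / (109×10⁻⁹) = 2.659×10^4 K.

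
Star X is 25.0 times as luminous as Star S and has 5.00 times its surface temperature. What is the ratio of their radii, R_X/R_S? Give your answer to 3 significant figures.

L ∝ R²T⁴ gives R ∝ √L / T², so
R_X/R_S = √(25.0) / (5.00)² = 5.000 / 25.00 = 0.2000.

0.200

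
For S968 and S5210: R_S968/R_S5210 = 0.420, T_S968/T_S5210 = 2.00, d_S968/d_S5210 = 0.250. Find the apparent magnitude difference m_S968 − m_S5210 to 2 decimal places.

-4.14

L_S968/L_S5210 = (0.420)²(2.00)⁴ = 2.822.
F_S968/F_S5210 = (L_S968/L_S5210)/(d_S968/d_S5210)² = 2.822/0.06250 = 45.16.
m_S968 − m_S5210 = −2.5 log₁₀(45.16) = -4.14.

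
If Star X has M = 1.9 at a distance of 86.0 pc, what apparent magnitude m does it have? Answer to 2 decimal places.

m = M + 5 log₁₀(d/10 pc) = 1.9 + 5 log₁₀(86.0/10)
  = 1.9 + 5 × 0.934 = 1.9 + 4.67 = 6.57.

6.57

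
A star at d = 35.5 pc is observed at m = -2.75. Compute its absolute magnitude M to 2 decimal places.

-5.50

M = m − 5 log₁₀(d/10 pc) = -2.75 − 5 log₁₀(35.5/10)
  = -2.75 − 5 × 0.550 = -2.75 − 2.75 = -5.50.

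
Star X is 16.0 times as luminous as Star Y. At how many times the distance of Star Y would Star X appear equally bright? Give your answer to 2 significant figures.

4.0

Equal flux requires L_X/d_X² = L_Y/d_Y², so d_X/d_Y = √(L_X/L_Y)
= √(16.0) = 4.000.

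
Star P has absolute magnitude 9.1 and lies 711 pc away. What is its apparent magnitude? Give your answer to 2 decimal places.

18.36

m = M + 5 log₁₀(d/10 pc) = 9.1 + 5 log₁₀(711/10)
  = 9.1 + 5 × 1.852 = 9.1 + 9.26 = 18.36.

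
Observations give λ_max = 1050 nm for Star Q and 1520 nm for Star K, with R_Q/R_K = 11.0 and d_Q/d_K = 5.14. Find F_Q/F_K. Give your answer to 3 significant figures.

20.1

Wien's law: T_Q/T_K = λ_K/λ_Q = 1520/1050 = 1.448.
L_Q/L_K = (R_Q/R_K)²(T_Q/T_K)⁴ = (11.0)²(1.448)⁴ = 531.4.
F_Q/F_K = (L_Q/L_K)/(d_Q/d_K)² = 531.4/(5.14)² = 20.11.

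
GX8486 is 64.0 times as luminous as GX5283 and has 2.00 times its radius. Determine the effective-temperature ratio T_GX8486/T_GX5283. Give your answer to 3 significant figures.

L ∝ R²T⁴ gives T ∝ (L/R²)^(1/4), so
T_GX8486/T_GX5283 = (64.0 / 2.00²)^(1/4) = (16.00)^(1/4) = 2.000.

2.00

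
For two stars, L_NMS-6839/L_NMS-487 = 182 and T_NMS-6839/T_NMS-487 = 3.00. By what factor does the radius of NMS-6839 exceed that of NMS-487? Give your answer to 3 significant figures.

L ∝ R²T⁴ gives R ∝ √L / T², so
R_NMS-6839/R_NMS-487 = √(182) / (3.00)² = 13.49 / 9.000 = 1.499.

1.50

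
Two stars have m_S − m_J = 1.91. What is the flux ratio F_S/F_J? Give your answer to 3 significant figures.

F_S/F_J = 10^(−(m_S − m_J)/2.5) = 10^(-1.91/2.5) = 10^-0.764 = 0.1722.

0.172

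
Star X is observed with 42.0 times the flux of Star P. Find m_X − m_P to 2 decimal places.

m_X − m_P = −2.5 log₁₀(F_X/F_P) = −2.5 log₁₀(42.0) = −2.5 × (1.623) = -4.058.

-4.06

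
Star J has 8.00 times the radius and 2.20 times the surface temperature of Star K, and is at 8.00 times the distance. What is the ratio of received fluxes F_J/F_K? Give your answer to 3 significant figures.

L_J/L_K = (R_J/R_K)²(T_J/T_K)⁴ = (8.00)² × (2.20)⁴ = 1499.
F_J/F_K = (L_J/L_K)/(d_J/d_K)² = 1499 / (8.00)² = 23.43.

23.4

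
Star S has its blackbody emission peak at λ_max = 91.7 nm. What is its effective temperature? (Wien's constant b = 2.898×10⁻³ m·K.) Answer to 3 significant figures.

3.16×10^4 K

T = b/λ_max = 2.898×10⁻³ / (91.7×10⁻⁹) = 3.160×10^4 K.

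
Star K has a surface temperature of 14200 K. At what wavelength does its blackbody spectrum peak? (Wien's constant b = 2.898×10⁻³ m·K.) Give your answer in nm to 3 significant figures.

λ_max = b/T = 2.898×10⁻³ / 14200 = 2.04×10^-7 m = 204.1 nm.

204 nm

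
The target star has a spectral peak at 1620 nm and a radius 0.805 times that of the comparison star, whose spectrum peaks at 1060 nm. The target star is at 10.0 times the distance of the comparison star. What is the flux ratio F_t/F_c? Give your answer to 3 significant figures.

Wien's law: T_t/T_c = λ_c/λ_t = 1060/1620 = 0.6543.
L_t/L_c = (R_t/R_c)²(T_t/T_c)⁴ = (0.805)²(0.6543)⁴ = 0.1188.
F_t/F_c = (L_t/L_c)/(d_t/d_c)² = 0.1188/(10.0)² = 0.001188.

0.00119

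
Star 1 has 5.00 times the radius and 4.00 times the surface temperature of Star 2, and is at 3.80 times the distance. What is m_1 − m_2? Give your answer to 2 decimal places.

-6.62

L_1/L_2 = (5.00)²(4.00)⁴ = 6400.
F_1/F_2 = (L_1/L_2)/(d_1/d_2)² = 6400/14.44 = 443.2.
m_1 − m_2 = −2.5 log₁₀(443.2) = -6.62.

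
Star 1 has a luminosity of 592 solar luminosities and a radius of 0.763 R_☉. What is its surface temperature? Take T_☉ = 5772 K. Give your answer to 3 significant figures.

3.26×10^4 K

T/T_☉ = (L/L_☉)^(1/4) / (R/R_☉)^(1/2)
T = 5772 × (592)^(1/4) / √(0.763) = 5772 × 4.933 / 0.8735 = 3.259×10^4 K.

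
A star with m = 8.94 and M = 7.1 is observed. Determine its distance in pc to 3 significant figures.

m − M = 5 log₁₀(d/10 pc)
8.94 − (7.1) = 1.84 = 5 log₁₀(d/10)
d = 10 × 10^(1.84/5) = 10 × 10^0.368 = 23.33 pc.

23.3 pc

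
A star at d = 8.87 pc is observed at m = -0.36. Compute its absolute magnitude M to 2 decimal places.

M = m − 5 log₁₀(d/10 pc) = -0.36 − 5 log₁₀(8.87/10)
  = -0.36 − 5 × -0.052 = -0.36 − -0.26 = -0.10.

-0.10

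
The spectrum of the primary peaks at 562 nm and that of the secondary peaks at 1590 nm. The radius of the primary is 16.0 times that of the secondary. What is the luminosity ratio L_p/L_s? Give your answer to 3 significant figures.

1.64×10^4

Wien's law gives T ∝ 1/λ_max, so T_p/T_s = λ_s/λ_p = 1590/562 = 2.829.
Then L ∝ R²T⁴ gives L_p/L_s = (16.0)² × (2.829)⁴ = 256.0 × 64.07 = 1.640×10^4.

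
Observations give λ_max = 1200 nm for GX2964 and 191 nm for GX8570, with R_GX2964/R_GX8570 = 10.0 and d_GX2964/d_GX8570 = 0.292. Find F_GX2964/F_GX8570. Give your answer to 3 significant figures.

Wien's law: T_GX2964/T_GX8570 = λ_GX8570/λ_GX2964 = 191/1200 = 0.1592.
L_GX2964/L_GX8570 = (R_GX2964/R_GX8570)²(T_GX2964/T_GX8570)⁴ = (10.0)²(0.1592)⁴ = 0.06418.
F_GX2964/F_GX8570 = (L_GX2964/L_GX8570)/(d_GX2964/d_GX8570)² = 0.06418/(0.292)² = 0.7527.

0.753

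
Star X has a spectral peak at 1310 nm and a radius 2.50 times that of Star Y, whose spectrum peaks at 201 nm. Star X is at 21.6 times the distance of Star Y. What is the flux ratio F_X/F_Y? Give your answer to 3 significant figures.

Wien's law: T_X/T_Y = λ_Y/λ_X = 201/1310 = 0.1534.
L_X/L_Y = (R_X/R_Y)²(T_X/T_Y)⁴ = (2.50)²(0.1534)⁴ = 0.003464.
F_X/F_Y = (L_X/L_Y)/(d_X/d_Y)² = 0.003464/(21.6)² = 7.425×10^-6.

7.42×10^-6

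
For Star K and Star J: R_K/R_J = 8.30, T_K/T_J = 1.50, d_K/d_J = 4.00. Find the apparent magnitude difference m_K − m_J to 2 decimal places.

-3.35

L_K/L_J = (8.30)²(1.50)⁴ = 348.8.
F_K/F_J = (L_K/L_J)/(d_K/d_J)² = 348.8/16.00 = 21.80.
m_K − m_J = −2.5 log₁₀(21.80) = -3.35.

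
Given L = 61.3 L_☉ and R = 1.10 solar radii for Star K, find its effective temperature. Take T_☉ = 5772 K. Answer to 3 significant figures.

T/T_☉ = (L/L_☉)^(1/4) / (R/R_☉)^(1/2)
T = 5772 × (61.3)^(1/4) / √(1.10) = 5772 × 2.798 / 1.049 = 1.540×10^4 K.

1.54×10^4 K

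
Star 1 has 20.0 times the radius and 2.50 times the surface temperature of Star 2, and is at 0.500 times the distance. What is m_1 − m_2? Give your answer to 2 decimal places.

-11.99

L_1/L_2 = (20.0)²(2.50)⁴ = 1.562×10^4.
F_1/F_2 = (L_1/L_2)/(d_1/d_2)² = 1.562×10^4/0.2500 = 6.250×10^4.
m_1 − m_2 = −2.5 log₁₀(6.250×10^4) = -11.99.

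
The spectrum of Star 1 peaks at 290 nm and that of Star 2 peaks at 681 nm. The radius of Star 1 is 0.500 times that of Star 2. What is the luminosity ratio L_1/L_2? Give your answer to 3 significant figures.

Wien's law gives T ∝ 1/λ_max, so T_1/T_2 = λ_2/λ_1 = 681/290 = 2.348.
Then L ∝ R²T⁴ gives L_1/L_2 = (0.500)² × (2.348)⁴ = 0.2500 × 30.41 = 7.602.

7.60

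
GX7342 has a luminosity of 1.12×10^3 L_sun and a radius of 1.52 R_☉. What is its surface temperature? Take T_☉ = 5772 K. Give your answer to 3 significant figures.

2.71×10^4 K

T/T_☉ = (L/L_☉)^(1/4) / (R/R_☉)^(1/2)
T = 5772 × (1.12×10^3)^(1/4) / √(1.52) = 5772 × 5.785 / 1.233 = 2.708×10^4 K.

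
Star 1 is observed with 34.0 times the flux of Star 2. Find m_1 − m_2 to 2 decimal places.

m_1 − m_2 = −2.5 log₁₀(F_1/F_2) = −2.5 log₁₀(34.0) = −2.5 × (1.531) = -3.829.

-3.83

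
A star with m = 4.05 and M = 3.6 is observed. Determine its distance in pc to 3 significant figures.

m − M = 5 log₁₀(d/10 pc)
4.05 − (3.6) = 0.45 = 5 log₁₀(d/10)
d = 10 × 10^(0.45/5) = 10 × 10^0.090 = 12.30 pc.

12.3 pc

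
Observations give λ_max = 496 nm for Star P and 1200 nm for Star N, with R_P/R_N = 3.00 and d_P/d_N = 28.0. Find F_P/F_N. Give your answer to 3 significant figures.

Wien's law: T_P/T_N = λ_N/λ_P = 1200/496 = 2.419.
L_P/L_N = (R_P/R_N)²(T_P/T_N)⁴ = (3.00)²(2.419)⁴ = 308.3.
F_P/F_N = (L_P/L_N)/(d_P/d_N)² = 308.3/(28.0)² = 0.3933.

0.393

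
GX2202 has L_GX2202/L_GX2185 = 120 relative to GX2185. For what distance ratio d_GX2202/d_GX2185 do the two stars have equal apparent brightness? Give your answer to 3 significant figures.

Equal flux requires L_GX2202/d_GX2202² = L_GX2185/d_GX2185², so d_GX2202/d_GX2185 = √(L_GX2202/L_GX2185)
= √(120) = 10.95.

11.0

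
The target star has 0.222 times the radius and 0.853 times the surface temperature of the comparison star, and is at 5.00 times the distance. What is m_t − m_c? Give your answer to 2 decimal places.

L_t/L_c = (0.222)²(0.853)⁴ = 0.02609.
F_t/F_c = (L_t/L_c)/(d_t/d_c)² = 0.02609/25.00 = 0.001044.
m_t − m_c = −2.5 log₁₀(0.001044) = 7.45.

7.45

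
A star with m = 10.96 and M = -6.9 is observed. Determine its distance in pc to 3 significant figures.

3.73×10^4 pc

m − M = 5 log₁₀(d/10 pc)
10.96 − (-6.9) = 17.86 = 5 log₁₀(d/10)
d = 10 × 10^(17.86/5) = 10 × 10^3.572 = 3.733×10^4 pc.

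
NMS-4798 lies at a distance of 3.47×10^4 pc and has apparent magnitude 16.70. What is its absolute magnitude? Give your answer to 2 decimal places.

M = m − 5 log₁₀(d/10 pc) = 16.70 − 5 log₁₀(3.47×10^4/10)
  = 16.70 − 5 × 3.540 = 16.70 − 17.70 = -1.00.

-1.00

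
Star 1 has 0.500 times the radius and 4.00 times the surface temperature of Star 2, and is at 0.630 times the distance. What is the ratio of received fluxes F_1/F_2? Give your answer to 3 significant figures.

161

L_1/L_2 = (R_1/R_2)²(T_1/T_2)⁴ = (0.500)² × (4.00)⁴ = 64.00.
F_1/F_2 = (L_1/L_2)/(d_1/d_2)² = 64.00 / (0.630)² = 161.2.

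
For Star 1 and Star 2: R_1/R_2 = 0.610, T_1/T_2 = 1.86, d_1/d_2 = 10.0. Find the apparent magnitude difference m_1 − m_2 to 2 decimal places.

L_1/L_2 = (0.610)²(1.86)⁴ = 4.454.
F_1/F_2 = (L_1/L_2)/(d_1/d_2)² = 4.454/100.0 = 0.04454.
m_1 − m_2 = −2.5 log₁₀(0.04454) = 3.38.

3.38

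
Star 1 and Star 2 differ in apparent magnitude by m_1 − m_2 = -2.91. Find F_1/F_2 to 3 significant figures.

14.6

F_1/F_2 = 10^(−(m_1 − m_2)/2.5) = 10^(2.91/2.5) = 10^1.164 = 14.59.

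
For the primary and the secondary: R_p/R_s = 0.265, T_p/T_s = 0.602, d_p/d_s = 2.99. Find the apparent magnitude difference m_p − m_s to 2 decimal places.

L_p/L_s = (0.265)²(0.602)⁴ = 0.009223.
F_p/F_s = (L_p/L_s)/(d_p/d_s)² = 0.009223/8.940 = 0.001032.
m_p − m_s = −2.5 log₁₀(0.001032) = 7.47.

7.47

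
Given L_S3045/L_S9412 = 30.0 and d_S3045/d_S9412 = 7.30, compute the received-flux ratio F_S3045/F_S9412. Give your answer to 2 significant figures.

F = L/(4πd²), so F_S3045/F_S9412 = (L_S3045/L_S9412) / (d_S3045/d_S9412)²
= 30.0 / (7.30)² = 30.0 / 53.29 = 0.5630.

0.56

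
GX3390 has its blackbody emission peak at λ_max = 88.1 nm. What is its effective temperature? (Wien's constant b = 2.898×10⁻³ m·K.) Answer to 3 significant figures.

3.29×10^4 K

T = b/λ_max = 2.898×10⁻³ / (88.1×10⁻⁹) = 3.289×10^4 K.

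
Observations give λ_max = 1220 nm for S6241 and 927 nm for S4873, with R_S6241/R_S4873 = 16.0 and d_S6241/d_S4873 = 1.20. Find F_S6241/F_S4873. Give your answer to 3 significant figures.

59.3

Wien's law: T_S6241/T_S4873 = λ_S4873/λ_S6241 = 927/1220 = 0.7598.
L_S6241/L_S4873 = (R_S6241/R_S4873)²(T_S6241/T_S4873)⁴ = (16.0)²(0.7598)⁴ = 85.33.
F_S6241/F_S4873 = (L_S6241/L_S4873)/(d_S6241/d_S4873)² = 85.33/(1.20)² = 59.26.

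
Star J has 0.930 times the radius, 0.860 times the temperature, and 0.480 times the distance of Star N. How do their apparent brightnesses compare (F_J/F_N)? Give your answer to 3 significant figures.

L_J/L_N = (R_J/R_N)²(T_J/T_N)⁴ = (0.930)² × (0.860)⁴ = 0.4731.
F_J/F_N = (L_J/L_N)/(d_J/d_N)² = 0.4731 / (0.480)² = 2.053.

2.05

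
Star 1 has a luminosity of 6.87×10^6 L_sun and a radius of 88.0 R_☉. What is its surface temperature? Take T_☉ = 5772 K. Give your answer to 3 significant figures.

3.15×10^4 K

T/T_☉ = (L/L_☉)^(1/4) / (R/R_☉)^(1/2)
T = 5772 × (6.87×10^6)^(1/4) / √(88.0) = 5772 × 51.20 / 9.381 = 3.150×10^4 K.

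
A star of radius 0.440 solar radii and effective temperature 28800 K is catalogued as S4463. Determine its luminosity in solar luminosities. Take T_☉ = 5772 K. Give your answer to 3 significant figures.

L/L_☉ = (R/R_☉)² (T/T_☉)⁴ = (0.440)² × (28800/5772)⁴
       = 0.1936 × (4.990)⁴ = 0.1936 × 619.8 = 120.0.

120 solar luminosities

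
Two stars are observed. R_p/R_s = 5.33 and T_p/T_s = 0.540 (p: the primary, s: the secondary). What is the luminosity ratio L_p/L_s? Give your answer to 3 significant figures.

From the Stefan–Boltzmann law, L ∝ R²T⁴, so
L_p/L_s = (R_p/R_s)² (T_p/T_s)⁴ = (5.33)² × (0.540)⁴ = 28.41 × 0.08503 = 2.416.

2.42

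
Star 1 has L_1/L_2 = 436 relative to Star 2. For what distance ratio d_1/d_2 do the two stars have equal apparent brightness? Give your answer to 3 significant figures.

20.9

Equal flux requires L_1/d_1² = L_2/d_2², so d_1/d_2 = √(L_1/L_2)
= √(436) = 20.88.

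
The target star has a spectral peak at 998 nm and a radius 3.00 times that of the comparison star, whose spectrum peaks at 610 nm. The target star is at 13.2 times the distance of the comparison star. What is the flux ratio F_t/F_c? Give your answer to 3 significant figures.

Wien's law: T_t/T_c = λ_c/λ_t = 610/998 = 0.6112.
L_t/L_c = (R_t/R_c)²(T_t/T_c)⁴ = (3.00)²(0.6112)⁴ = 1.256.
F_t/F_c = (L_t/L_c)/(d_t/d_c)² = 1.256/(13.2)² = 0.007209.

0.00721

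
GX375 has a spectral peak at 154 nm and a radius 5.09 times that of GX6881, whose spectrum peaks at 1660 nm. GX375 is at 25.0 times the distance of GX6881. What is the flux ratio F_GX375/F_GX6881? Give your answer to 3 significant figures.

Wien's law: T_GX375/T_GX6881 = λ_GX6881/λ_GX375 = 1660/154 = 10.78.
L_GX375/L_GX6881 = (R_GX375/R_GX6881)²(T_GX375/T_GX6881)⁴ = (5.09)²(10.78)⁴ = 3.498×10^5.
F_GX375/F_GX6881 = (L_GX375/L_GX6881)/(d_GX375/d_GX6881)² = 3.498×10^5/(25.0)² = 559.6.

560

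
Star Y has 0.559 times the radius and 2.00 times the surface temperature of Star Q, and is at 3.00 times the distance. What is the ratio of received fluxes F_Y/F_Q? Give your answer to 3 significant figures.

L_Y/L_Q = (R_Y/R_Q)²(T_Y/T_Q)⁴ = (0.559)² × (2.00)⁴ = 5.000.
F_Y/F_Q = (L_Y/L_Q)/(d_Y/d_Q)² = 5.000 / (3.00)² = 0.5555.

0.556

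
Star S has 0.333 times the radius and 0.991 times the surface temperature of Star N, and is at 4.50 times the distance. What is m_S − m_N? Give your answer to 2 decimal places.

L_S/L_N = (0.333)²(0.991)⁴ = 0.1070.
F_S/F_N = (L_S/L_N)/(d_S/d_N)² = 0.1070/20.25 = 0.005282.
m_S − m_N = −2.5 log₁₀(0.005282) = 5.69.

5.69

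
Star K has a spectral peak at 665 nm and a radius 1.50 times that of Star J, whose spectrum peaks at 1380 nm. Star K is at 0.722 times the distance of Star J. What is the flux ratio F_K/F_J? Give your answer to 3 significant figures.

80.0

Wien's law: T_K/T_J = λ_J/λ_K = 1380/665 = 2.075.
L_K/L_J = (R_K/R_J)²(T_K/T_J)⁴ = (1.50)²(2.075)⁴ = 41.73.
F_K/F_J = (L_K/L_J)/(d_K/d_J)² = 41.73/(0.722)² = 80.05.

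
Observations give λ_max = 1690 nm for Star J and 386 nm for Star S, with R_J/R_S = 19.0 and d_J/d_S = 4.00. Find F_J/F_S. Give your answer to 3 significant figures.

Wien's law: T_J/T_S = λ_S/λ_J = 386/1690 = 0.2284.
L_J/L_S = (R_J/R_S)²(T_J/T_S)⁴ = (19.0)²(0.2284)⁴ = 0.9824.
F_J/F_S = (L_J/L_S)/(d_J/d_S)² = 0.9824/(4.00)² = 0.06140.

0.0614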